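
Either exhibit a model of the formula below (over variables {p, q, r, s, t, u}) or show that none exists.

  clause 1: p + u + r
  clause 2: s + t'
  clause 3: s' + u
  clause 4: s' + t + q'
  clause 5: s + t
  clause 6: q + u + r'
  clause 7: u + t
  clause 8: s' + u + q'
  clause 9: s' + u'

UNSATISFIABLE

Case s = 1:
(u) alone gives u = 1.
That conflicts with the unit clause (u').
Undo s and try s = 0.
(t') alone gives t = 0.
That conflicts with the unit clause (t).
Both values of s lead to a conflict.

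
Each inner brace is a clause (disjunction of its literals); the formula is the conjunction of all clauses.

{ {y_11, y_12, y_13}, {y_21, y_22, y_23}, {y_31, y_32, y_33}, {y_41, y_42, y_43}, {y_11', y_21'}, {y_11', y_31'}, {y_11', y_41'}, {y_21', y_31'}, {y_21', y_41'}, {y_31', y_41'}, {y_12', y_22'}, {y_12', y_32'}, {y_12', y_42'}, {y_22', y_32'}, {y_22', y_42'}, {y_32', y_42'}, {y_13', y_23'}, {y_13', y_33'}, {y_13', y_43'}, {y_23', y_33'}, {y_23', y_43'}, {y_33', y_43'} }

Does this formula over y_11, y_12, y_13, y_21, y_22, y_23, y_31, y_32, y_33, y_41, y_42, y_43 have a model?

Case y_11 = 0:
Case y_12 = 1:
Unit clause (y_22') forces y_22 = 0.
Unit clause (y_32') forces y_32 = 0.
Unit clause (y_42') forces y_42 = 0.
Case y_21 = 1:
Unit clause (y_31') forces y_31 = 0.
Unit clause (y_33) forces y_33 = 1.
Unit clause (y_41') forces y_41 = 0.
Unit clause (y_43) forces y_43 = 1.
But (y_43') is also a unit clause — contradiction.
So y_21 must be the other value — set y_21 = 0.
Unit clause (y_23) forces y_23 = 1.
Unit clause (y_13') forces y_13 = 0.
Unit clause (y_33') forces y_33 = 0.
Unit clause (y_31) forces y_31 = 1.
Unit clause (y_41') forces y_41 = 0.
Unit clause (y_43) forces y_43 = 1.
But (y_43') is also a unit clause — contradiction.
Both values of y_21 lead to a conflict.
So y_12 must be the other value — set y_12 = 0.
Unit clause (y_13) forces y_13 = 1.
Unit clause (y_23') forces y_23 = 0.
Unit clause (y_33') forces y_33 = 0.
Unit clause (y_43') forces y_43 = 0.
Case y_21 = 1:
Unit clause (y_31') forces y_31 = 0.
Unit clause (y_32) forces y_32 = 1.
Unit clause (y_41') forces y_41 = 0.
Unit clause (y_42) forces y_42 = 1.
But (y_42') is also a unit clause — contradiction.
So y_21 must be the other value — set y_21 = 0.
Unit clause (y_22) forces y_22 = 1.
Unit clause (y_32') forces y_32 = 0.
Unit clause (y_31) forces y_31 = 1.
Unit clause (y_41') forces y_41 = 0.
Unit clause (y_42) forces y_42 = 1.
But (y_42') is also a unit clause — contradiction.
Both values of y_21 lead to a conflict.
Both values of y_12 lead to a conflict.
So y_11 must be the other value — set y_11 = 1.
Unit clause (y_21') forces y_21 = 0.
Unit clause (y_31') forces y_31 = 0.
Unit clause (y_41') forces y_41 = 0.
Case y_22 = 1:
Unit clause (y_12') forces y_12 = 0.
Unit clause (y_32') forces y_32 = 0.
Unit clause (y_33) forces y_33 = 1.
Unit clause (y_42') forces y_42 = 0.
Unit clause (y_43) forces y_43 = 1.
But (y_43') is also a unit clause — contradiction.
So y_22 must be the other value — set y_22 = 0.
Unit clause (y_23) forces y_23 = 1.
Unit clause (y_13') forces y_13 = 0.
Unit clause (y_33') forces y_33 = 0.
Unit clause (y_32) forces y_32 = 1.
Unit clause (y_12') forces y_12 = 0.
Unit clause (y_42') forces y_42 = 0.
Unit clause (y_43) forces y_43 = 1.
But (y_43') is also a unit clause — contradiction.
Both values of y_22 lead to a conflict.
Both values of y_11 lead to a conflict.
No assignment satisfies every clause.

Unsatisfiable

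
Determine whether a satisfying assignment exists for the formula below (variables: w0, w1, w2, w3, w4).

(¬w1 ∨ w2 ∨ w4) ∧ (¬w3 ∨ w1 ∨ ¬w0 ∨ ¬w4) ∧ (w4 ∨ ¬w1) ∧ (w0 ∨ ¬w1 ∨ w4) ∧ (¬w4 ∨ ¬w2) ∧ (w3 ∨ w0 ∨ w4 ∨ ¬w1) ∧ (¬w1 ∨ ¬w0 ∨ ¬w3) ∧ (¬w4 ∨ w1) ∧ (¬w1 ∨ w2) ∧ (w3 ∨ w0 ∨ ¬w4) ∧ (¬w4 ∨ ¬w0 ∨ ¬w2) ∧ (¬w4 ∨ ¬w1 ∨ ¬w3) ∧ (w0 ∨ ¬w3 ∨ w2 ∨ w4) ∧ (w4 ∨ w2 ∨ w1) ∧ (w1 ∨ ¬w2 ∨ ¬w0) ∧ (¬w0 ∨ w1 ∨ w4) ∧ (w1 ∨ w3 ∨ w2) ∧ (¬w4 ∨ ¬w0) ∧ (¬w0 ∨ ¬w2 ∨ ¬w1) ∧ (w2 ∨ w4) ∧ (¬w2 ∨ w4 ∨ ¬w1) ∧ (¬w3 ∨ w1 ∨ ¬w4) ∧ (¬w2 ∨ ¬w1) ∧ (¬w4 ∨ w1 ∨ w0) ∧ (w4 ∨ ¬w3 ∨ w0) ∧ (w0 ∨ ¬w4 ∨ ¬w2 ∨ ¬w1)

Suppose w4 = False.
From the singleton clause (¬w1), w1 = False.
From the singleton clause (w2), w2 = True.
From the singleton clause (¬w0), w0 = False.
From the singleton clause (¬w3), w3 = False.
This assignment satisfies each clause.
A satisfying assignment: w0: False; w1: False; w2: True; w3: False; w4: False.

Yes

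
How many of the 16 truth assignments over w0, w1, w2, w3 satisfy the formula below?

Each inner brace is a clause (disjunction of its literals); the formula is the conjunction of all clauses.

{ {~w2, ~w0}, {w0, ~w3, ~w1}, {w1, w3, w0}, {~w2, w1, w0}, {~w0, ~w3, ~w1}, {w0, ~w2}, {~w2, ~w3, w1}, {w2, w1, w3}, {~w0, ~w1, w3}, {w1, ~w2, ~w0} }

3

There are 2^4 = 16 truth assignments over (w0, w1, w2, w3).
Split on w3. With w3 = 1, the clauses containing w3 are satisfied and ~w3 drops from the rest; 2 of the 2^3 = 8 assignments to the other variables satisfy what remains.
With w3 = 0, by the same count on the reduced clause set, 1 assignment works.
(One model: w0=F, w1=F, w2=F, w3=T.)
Total: 2 + 1 = 3.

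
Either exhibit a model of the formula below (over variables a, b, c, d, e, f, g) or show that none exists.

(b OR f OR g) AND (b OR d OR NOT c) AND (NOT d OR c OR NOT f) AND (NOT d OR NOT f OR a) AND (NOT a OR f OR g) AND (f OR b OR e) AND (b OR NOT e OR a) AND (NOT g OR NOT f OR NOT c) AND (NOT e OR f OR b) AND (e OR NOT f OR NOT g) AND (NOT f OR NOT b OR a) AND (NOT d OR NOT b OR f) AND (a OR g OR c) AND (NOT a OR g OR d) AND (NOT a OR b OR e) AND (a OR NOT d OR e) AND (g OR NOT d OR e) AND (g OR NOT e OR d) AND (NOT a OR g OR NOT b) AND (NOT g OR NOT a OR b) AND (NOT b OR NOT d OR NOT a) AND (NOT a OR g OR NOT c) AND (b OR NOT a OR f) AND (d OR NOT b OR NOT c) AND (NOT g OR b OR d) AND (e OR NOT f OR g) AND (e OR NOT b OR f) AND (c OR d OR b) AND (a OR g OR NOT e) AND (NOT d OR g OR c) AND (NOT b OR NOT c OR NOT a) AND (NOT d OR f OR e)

Try b = true.
Try f = false.
The clause (NOT d) is unit, so d = false.
The clause (NOT c) is unit, so c = false.
The clause (e) is unit, so e = true.
The clause (g) is unit, so g = true.
No clause remains; a is free.

a ↦ true; b ↦ true; c ↦ false; d ↦ false; e ↦ true; f ↦ false; g ↦ true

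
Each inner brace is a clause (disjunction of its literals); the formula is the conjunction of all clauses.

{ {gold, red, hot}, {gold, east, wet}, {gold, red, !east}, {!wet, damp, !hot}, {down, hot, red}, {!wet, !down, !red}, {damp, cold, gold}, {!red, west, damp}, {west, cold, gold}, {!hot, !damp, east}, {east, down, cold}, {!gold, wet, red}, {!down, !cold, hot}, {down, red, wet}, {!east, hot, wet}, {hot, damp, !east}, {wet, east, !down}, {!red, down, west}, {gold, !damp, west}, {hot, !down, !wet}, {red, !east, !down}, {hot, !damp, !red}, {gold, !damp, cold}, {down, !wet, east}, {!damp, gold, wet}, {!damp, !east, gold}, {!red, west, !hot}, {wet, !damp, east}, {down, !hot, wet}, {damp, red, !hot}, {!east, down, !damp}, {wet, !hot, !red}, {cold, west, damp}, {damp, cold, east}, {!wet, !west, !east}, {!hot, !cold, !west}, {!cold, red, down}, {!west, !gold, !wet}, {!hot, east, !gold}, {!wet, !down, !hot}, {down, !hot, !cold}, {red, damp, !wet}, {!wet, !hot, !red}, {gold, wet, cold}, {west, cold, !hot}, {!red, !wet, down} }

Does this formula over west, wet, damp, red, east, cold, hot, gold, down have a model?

Try gold = true.
Try wet = false.
From the singleton clause (red), red = true.
From the singleton clause (!hot), hot = false.
From the singleton clause (!east), east = false.
From the singleton clause (!down), down = false.
From the singleton clause (cold), cold = true.
From the singleton clause (west), west = true.
From the singleton clause (!damp), damp = false.
This assignment satisfies each clause.
A satisfying assignment: west=true,  wet=false,  damp=false,  red=true,  east=false,  cold=true,  hot=false,  gold=true,  down=false.

Satisfiable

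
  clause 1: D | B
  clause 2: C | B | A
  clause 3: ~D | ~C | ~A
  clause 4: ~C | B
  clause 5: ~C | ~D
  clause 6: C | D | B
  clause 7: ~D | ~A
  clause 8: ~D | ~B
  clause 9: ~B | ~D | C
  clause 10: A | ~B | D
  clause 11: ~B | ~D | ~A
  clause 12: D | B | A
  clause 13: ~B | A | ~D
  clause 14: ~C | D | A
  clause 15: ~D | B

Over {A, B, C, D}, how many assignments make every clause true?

There are 2^4 = 16 truth assignments over (A, B, C, D).
Check each against the 15 clauses (columns in the order A, B, C, D):
  F F F F  ✗ fails (D | B)
  F F F T  ✗ fails (C | B | A)
  F F T F  ✗ fails (D | B)
  F F T T  ✗ fails (~C | B)
  F T F F  ✗ fails (A | ~B | D)
  F T F T  ✗ fails (~D | ~B)
  F T T F  ✗ fails (A | ~B | D)
  F T T T  ✗ fails (~C | ~D)
  T F F F  ✗ fails (D | B)
  T F F T  ✗ fails (~D | ~A)
  T F T F  ✗ fails (D | B)
  T F T T  ✗ fails (~D | ~C | ~A)
  T T F F  ✓ satisfies all
  T T F T  ✗ fails (~D | ~A)
  T T T F  ✓ satisfies all
  T T T T  ✗ fails (~D | ~C | ~A)
2 of the 16 rows are models.

2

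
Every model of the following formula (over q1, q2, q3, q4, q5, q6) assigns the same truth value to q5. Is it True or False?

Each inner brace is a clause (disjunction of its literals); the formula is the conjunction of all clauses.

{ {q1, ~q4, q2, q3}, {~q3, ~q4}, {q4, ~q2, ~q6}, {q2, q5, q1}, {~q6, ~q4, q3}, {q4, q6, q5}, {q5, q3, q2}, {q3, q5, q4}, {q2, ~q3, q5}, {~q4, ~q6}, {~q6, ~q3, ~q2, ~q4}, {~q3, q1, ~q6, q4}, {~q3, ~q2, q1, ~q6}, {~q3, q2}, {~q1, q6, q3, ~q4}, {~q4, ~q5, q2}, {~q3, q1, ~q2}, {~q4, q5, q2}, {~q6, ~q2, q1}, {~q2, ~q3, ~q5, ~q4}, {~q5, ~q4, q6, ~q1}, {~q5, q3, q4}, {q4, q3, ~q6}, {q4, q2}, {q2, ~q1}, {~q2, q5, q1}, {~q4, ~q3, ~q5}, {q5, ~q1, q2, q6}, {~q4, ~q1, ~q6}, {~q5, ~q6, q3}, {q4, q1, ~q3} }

True

Suppose q5 = 0.
Try q3 = 0.
(q2) alone gives q2 = 1.
(q4) alone gives q4 = 1.
(~q6) alone gives q6 = 0.
(~q1) alone gives q1 = 0.
That conflicts with the unit clause (q1).
That branch fails; take q3 = 1 instead.
(~q4) alone gives q4 = 0.
(q6) alone gives q6 = 1.
(~q2) alone gives q2 = 0.
That conflicts with the unit clause (q2).
Neither q3 = 1 nor q3 = 0 works.
So every satisfying assignment has q5 = True.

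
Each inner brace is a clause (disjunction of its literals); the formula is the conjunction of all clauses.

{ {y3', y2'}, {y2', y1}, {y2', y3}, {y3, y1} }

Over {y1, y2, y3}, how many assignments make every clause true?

There are 2^3 = 8 truth assignments over (y1, y2, y3).
Split on y2. With y2 = 1, the clauses containing y2 are satisfied and y2' drops from the rest; 0 of the 2^2 = 4 assignments to the other variables satisfy what remains.
With y2 = 0, by the same count on the reduced clause set, 3 assignments work.
Total: 0 + 3 = 3.

3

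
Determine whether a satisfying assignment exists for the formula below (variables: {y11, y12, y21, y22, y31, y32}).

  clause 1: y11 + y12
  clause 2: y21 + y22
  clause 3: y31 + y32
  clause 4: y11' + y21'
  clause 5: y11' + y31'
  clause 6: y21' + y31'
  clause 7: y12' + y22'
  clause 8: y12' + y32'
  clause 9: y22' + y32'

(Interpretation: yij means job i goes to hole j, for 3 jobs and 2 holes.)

Branch on y11: set y11 = 1.
Unit clause (y21') forces y21 = 0.
Unit clause (y22) forces y22 = 1.
Unit clause (y31') forces y31 = 0.
Unit clause (y32) forces y32 = 1.
That conflicts with the unit clause (y32').
That branch fails; take y11 = 0 instead.
Unit clause (y12) forces y12 = 1.
Unit clause (y22') forces y22 = 0.
Unit clause (y21) forces y21 = 1.
Unit clause (y31') forces y31 = 0.
Unit clause (y32) forces y32 = 1.
That conflicts with the unit clause (y32').
Neither y11 = 1 nor y11 = 0 works.
No assignment satisfies every clause.

Unsatisfiable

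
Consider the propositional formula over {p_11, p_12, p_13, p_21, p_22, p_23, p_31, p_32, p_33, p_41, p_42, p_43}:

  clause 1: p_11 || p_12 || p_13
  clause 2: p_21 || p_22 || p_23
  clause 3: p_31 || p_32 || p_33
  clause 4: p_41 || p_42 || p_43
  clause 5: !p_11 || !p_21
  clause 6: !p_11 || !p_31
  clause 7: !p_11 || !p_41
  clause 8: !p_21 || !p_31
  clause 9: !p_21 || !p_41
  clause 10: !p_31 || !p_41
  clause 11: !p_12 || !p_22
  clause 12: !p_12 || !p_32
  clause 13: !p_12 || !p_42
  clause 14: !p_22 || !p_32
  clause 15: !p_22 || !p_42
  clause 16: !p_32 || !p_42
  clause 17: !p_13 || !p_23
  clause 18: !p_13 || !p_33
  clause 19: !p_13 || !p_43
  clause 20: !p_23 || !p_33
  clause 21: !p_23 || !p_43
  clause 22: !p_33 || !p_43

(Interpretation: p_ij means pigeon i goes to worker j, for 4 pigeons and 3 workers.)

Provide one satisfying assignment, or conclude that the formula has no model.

Try p_11 = false.
Try p_12 = true.
The clause (!p_22) is unit, so p_22 = false.
The clause (!p_32) is unit, so p_32 = false.
The clause (!p_42) is unit, so p_42 = false.
Try p_21 = true.
The clause (!p_31) is unit, so p_31 = false.
The clause (p_33) is unit, so p_33 = true.
The clause (!p_41) is unit, so p_41 = false.
The clause (p_43) is unit, so p_43 = true.
That conflicts with the unit clause (!p_43).
That branch fails; take p_21 = false instead.
The clause (p_23) is unit, so p_23 = true.
The clause (!p_13) is unit, so p_13 = false.
The clause (!p_33) is unit, so p_33 = false.
The clause (p_31) is unit, so p_31 = true.
The clause (!p_41) is unit, so p_41 = false.
The clause (p_43) is unit, so p_43 = true.
That conflicts with the unit clause (!p_43).
Both values of p_21 lead to a conflict.
That branch fails; take p_12 = false instead.
The clause (p_13) is unit, so p_13 = true.
The clause (!p_23) is unit, so p_23 = false.
The clause (!p_33) is unit, so p_33 = false.
The clause (!p_43) is unit, so p_43 = false.
Try p_21 = true.
The clause (!p_31) is unit, so p_31 = false.
The clause (p_32) is unit, so p_32 = true.
The clause (!p_41) is unit, so p_41 = false.
The clause (p_42) is unit, so p_42 = true.
That conflicts with the unit clause (!p_42).
That branch fails; take p_21 = false instead.
The clause (p_22) is unit, so p_22 = true.
The clause (!p_32) is unit, so p_32 = false.
The clause (p_31) is unit, so p_31 = true.
The clause (!p_41) is unit, so p_41 = false.
The clause (p_42) is unit, so p_42 = true.
That conflicts with the unit clause (!p_42).
Both values of p_21 lead to a conflict.
Both values of p_12 lead to a conflict.
That branch fails; take p_11 = true instead.
The clause (!p_21) is unit, so p_21 = false.
The clause (!p_31) is unit, so p_31 = false.
The clause (!p_41) is unit, so p_41 = false.
Try p_22 = true.
The clause (!p_12) is unit, so p_12 = false.
The clause (!p_32) is unit, so p_32 = false.
The clause (p_33) is unit, so p_33 = true.
The clause (!p_42) is unit, so p_42 = false.
The clause (p_43) is unit, so p_43 = true.
That conflicts with the unit clause (!p_43).
That branch fails; take p_22 = false instead.
The clause (p_23) is unit, so p_23 = true.
The clause (!p_13) is unit, so p_13 = false.
The clause (!p_33) is unit, so p_33 = false.
The clause (p_32) is unit, so p_32 = true.
The clause (!p_12) is unit, so p_12 = false.
The clause (!p_42) is unit, so p_42 = false.
The clause (p_43) is unit, so p_43 = true.
That conflicts with the unit clause (!p_43).
Both values of p_22 lead to a conflict.
Both values of p_11 lead to a conflict.

UNSATISFIABLE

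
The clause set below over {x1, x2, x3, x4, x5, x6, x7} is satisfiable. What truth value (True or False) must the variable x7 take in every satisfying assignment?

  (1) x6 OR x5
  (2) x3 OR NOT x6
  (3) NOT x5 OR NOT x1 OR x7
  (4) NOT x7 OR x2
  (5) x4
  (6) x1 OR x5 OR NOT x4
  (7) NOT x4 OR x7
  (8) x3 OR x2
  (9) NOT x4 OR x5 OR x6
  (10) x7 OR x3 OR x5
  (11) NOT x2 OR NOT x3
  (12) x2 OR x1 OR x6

True

Suppose x7 = false.
Unit clause (x4) forces x4 = true.
But (NOT x4) is also a unit clause — contradiction.
So every satisfying assignment has x7 = True.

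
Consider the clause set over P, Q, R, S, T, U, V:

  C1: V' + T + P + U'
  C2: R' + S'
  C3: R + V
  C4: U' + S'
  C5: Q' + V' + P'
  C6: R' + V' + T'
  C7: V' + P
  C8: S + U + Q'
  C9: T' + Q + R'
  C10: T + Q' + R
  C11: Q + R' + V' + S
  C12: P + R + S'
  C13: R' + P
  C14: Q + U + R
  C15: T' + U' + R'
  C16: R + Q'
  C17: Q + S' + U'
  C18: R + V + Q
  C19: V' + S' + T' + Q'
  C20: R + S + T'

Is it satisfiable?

Try R = 1.
From the singleton clause (S'), S = 0.
From the singleton clause (P), P = 1.
Try Q = 0.
From the singleton clause (T'), T = 0.
From the singleton clause (V'), V = 0.
No clause remains; U is free.
A satisfying assignment: P: 1,  Q: 0,  R: 1,  S: 0,  T: 0,  U: 0,  V: 0.

Yes, satisfiable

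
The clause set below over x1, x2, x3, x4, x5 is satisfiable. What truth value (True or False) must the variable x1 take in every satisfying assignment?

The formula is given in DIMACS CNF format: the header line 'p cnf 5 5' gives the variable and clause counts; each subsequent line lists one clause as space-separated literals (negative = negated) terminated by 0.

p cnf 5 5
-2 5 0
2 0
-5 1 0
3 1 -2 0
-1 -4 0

True

Suppose x1 = False.
From the singleton clause (x2), x2 = True.
From the singleton clause (x5), x5 = True.
Now (¬x5) is unsatisfied and unit — conflict.
So every satisfying assignment has x1 = True.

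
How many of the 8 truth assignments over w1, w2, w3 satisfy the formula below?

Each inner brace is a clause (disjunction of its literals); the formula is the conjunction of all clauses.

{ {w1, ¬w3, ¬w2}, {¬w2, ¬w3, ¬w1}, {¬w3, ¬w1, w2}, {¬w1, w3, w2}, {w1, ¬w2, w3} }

3

There are 2^3 = 8 truth assignments over (w1, w2, w3).
Check each against the 5 clauses (columns in the order w1, w2, w3):
  F F F  ✓ satisfies all
  F F T  ✓ satisfies all
  F T F  ✗ fails (w1 ∨ ¬w2 ∨ w3)
  F T T  ✗ fails (w1 ∨ ¬w3 ∨ ¬w2)
  T F F  ✗ fails (¬w1 ∨ w3 ∨ w2)
  T F T  ✗ fails (¬w3 ∨ ¬w1 ∨ w2)
  T T F  ✓ satisfies all
  T T T  ✗ fails (¬w2 ∨ ¬w3 ∨ ¬w1)
3 of the 8 rows are models.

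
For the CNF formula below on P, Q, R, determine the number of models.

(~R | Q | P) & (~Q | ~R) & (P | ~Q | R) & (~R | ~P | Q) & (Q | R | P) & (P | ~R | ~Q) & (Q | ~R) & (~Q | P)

2

There are 2^3 = 8 truth assignments over (P, Q, R).
Check each against the 8 clauses (columns in the order P, Q, R):
  F F F  ✗ fails (Q | R | P)
  F F T  ✗ fails (~R | Q | P)
  F T F  ✗ fails (P | ~Q | R)
  F T T  ✗ fails (~Q | ~R)
  T F F  ✓ satisfies all
  T F T  ✗ fails (~R | ~P | Q)
  T T F  ✓ satisfies all
  T T T  ✗ fails (~Q | ~R)
2 of the 8 rows are models.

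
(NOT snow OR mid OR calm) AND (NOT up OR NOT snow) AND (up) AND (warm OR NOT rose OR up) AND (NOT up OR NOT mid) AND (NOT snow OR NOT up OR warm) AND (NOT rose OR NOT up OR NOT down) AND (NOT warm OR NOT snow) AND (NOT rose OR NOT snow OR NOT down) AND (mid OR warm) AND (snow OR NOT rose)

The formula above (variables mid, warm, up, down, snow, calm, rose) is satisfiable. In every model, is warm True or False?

True

Suppose warm = false.
From the singleton clause (up), up = true.
From the singleton clause (NOT snow), snow = false.
From the singleton clause (NOT mid), mid = false.
But (mid) is also a unit clause — contradiction.
So every satisfying assignment has warm = True.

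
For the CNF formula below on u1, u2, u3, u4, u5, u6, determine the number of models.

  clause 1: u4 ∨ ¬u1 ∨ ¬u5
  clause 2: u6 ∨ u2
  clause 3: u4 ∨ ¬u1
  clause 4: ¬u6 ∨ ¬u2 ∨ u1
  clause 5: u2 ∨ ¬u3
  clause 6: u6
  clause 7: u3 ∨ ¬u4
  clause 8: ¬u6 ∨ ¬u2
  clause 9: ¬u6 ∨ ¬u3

2

There are 2^6 = 64 truth assignments over (u1, u2, u3, u4, u5, u6).
Split on u4. With u4 = True, the clauses containing u4 are satisfied and ¬u4 drops from the rest; 0 of the 2^5 = 32 assignments to the other variables satisfy what remains.
With u4 = False, by the same count on the reduced clause set, 2 assignments work.
Total: 0 + 2 = 2.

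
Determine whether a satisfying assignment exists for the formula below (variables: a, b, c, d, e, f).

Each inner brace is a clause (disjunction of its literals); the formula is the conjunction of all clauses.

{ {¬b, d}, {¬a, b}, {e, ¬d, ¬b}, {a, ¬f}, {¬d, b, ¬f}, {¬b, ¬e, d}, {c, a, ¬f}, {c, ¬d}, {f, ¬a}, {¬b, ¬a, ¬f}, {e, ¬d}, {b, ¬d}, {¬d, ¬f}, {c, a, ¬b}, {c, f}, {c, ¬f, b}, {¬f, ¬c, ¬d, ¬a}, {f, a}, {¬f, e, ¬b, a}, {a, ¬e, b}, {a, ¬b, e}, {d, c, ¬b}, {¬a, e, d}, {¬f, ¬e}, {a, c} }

Unsatisfiable

Branch on b: set b = False.
(¬a) alone gives a = False.
(¬f) alone gives f = False.
But (f) is also a unit clause — contradiction.
Undo b and try b = True.
(d) alone gives d = True.
(e) alone gives e = True.
(c) alone gives c = True.
(¬f) alone gives f = False.
(¬a) alone gives a = False.
But (a) is also a unit clause — contradiction.
Either choice for b ends in contradiction.
No assignment satisfies every clause.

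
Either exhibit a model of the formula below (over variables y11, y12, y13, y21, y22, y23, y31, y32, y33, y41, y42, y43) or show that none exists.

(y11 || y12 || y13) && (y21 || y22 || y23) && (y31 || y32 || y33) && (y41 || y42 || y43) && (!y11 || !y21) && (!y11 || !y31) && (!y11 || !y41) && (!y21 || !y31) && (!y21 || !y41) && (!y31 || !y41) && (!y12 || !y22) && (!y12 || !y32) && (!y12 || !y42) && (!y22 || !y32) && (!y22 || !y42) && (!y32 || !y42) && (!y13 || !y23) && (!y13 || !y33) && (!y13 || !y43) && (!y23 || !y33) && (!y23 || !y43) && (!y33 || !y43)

UNSATISFIABLE

Suppose y11 = false.
Suppose y12 = true.
From the singleton clause (!y22), y22 = false.
From the singleton clause (!y32), y32 = false.
From the singleton clause (!y42), y42 = false.
Suppose y21 = true.
From the singleton clause (!y31), y31 = false.
From the singleton clause (y33), y33 = true.
From the singleton clause (!y41), y41 = false.
From the singleton clause (y43), y43 = true.
Now (!y43) is unsatisfied and unit — conflict.
That branch fails; take y21 = false instead.
From the singleton clause (y23), y23 = true.
From the singleton clause (!y13), y13 = false.
From the singleton clause (!y33), y33 = false.
From the singleton clause (y31), y31 = true.
From the singleton clause (!y41), y41 = false.
From the singleton clause (y43), y43 = true.
Now (!y43) is unsatisfied and unit — conflict.
Both values of y21 lead to a conflict.
That branch fails; take y12 = false instead.
From the singleton clause (y13), y13 = true.
From the singleton clause (!y23), y23 = false.
From the singleton clause (!y33), y33 = false.
From the singleton clause (!y43), y43 = false.
Suppose y21 = true.
From the singleton clause (!y31), y31 = false.
From the singleton clause (y32), y32 = true.
From the singleton clause (!y41), y41 = false.
From the singleton clause (y42), y42 = true.
Now (!y42) is unsatisfied and unit — conflict.
That branch fails; take y21 = false instead.
From the singleton clause (y22), y22 = true.
From the singleton clause (!y32), y32 = false.
From the singleton clause (y31), y31 = true.
From the singleton clause (!y41), y41 = false.
From the singleton clause (y42), y42 = true.
Now (!y42) is unsatisfied and unit — conflict.
Both values of y21 lead to a conflict.
Both values of y12 lead to a conflict.
That branch fails; take y11 = true instead.
From the singleton clause (!y21), y21 = false.
From the singleton clause (!y31), y31 = false.
From the singleton clause (!y41), y41 = false.
Suppose y22 = true.
From the singleton clause (!y12), y12 = false.
From the singleton clause (!y32), y32 = false.
From the singleton clause (y33), y33 = true.
From the singleton clause (!y42), y42 = false.
From the singleton clause (y43), y43 = true.
Now (!y43) is unsatisfied and unit — conflict.
That branch fails; take y22 = false instead.
From the singleton clause (y23), y23 = true.
From the singleton clause (!y13), y13 = false.
From the singleton clause (!y33), y33 = false.
From the singleton clause (y32), y32 = true.
From the singleton clause (!y12), y12 = false.
From the singleton clause (!y42), y42 = false.
From the singleton clause (y43), y43 = true.
Now (!y43) is unsatisfied and unit — conflict.
Both values of y22 lead to a conflict.
Both values of y11 lead to a conflict.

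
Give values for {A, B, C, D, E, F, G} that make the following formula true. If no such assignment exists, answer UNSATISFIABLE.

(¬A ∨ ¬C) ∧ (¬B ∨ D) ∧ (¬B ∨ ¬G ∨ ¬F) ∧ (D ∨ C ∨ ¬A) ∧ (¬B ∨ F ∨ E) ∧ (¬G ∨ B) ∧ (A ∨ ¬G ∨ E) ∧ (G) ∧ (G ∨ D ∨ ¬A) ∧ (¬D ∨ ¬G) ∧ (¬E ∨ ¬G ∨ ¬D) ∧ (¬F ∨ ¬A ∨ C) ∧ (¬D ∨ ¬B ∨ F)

From the singleton clause (G), G = True.
From the singleton clause (B), B = True.
From the singleton clause (D), D = True.
Now (¬D) is unsatisfied and unit — conflict.

UNSATISFIABLE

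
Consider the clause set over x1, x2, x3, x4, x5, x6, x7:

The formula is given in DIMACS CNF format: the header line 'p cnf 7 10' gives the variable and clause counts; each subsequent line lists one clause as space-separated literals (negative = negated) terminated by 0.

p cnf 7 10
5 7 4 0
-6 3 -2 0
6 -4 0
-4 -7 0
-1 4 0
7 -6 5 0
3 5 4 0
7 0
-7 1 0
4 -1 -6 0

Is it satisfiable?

No, unsatisfiable

From the singleton clause (x7), x7 = True.
From the singleton clause (¬x4), x4 = False.
From the singleton clause (¬x1), x1 = False.
Now (x1) is unsatisfied and unit — conflict.
No assignment satisfies every clause.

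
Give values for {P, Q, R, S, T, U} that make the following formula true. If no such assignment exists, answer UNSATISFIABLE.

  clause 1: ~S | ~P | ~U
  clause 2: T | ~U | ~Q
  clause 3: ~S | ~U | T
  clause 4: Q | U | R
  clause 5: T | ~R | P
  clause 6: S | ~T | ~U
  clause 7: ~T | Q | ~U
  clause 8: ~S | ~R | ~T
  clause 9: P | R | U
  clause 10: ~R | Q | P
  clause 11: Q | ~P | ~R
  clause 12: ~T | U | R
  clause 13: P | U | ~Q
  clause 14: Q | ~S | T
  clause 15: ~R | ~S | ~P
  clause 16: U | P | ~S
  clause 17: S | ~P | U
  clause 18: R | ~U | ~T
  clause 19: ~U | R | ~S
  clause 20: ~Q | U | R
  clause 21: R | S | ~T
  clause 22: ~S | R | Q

Try S = 0.
Try T = 0.
Try U = 1.
(~Q) alone gives Q = 0.
Try R = 0.
No clause remains; P is free.

P ↦ 0, Q ↦ 0, R ↦ 0, S ↦ 0, T ↦ 0, U ↦ 1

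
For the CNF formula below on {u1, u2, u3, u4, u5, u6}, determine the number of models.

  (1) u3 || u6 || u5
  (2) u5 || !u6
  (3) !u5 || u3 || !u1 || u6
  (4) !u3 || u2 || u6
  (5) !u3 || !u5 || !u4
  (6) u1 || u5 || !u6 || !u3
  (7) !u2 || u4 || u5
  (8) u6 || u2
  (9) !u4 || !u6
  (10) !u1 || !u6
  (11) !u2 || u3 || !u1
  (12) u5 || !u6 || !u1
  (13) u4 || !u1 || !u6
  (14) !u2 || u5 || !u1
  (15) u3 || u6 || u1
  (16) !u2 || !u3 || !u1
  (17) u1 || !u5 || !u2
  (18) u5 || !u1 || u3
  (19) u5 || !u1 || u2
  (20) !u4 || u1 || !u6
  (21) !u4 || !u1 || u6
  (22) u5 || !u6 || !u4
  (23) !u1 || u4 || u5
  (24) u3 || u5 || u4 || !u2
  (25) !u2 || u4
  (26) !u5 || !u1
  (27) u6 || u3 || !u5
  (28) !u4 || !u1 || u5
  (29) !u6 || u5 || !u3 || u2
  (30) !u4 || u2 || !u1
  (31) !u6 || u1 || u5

3

There are 2^6 = 64 truth assignments over (u1, u2, u3, u4, u5, u6).
Split on u5. With u5 = true, the clauses containing u5 are satisfied and !u5 drops from the rest; 2 of the 2^5 = 32 assignments to the other variables satisfy what remains.
With u5 = false, by the same count on the reduced clause set, 1 assignment works.
(One model: u1=F, u2=F, u3=F, u4=F, u5=T, u6=T.)
Total: 2 + 1 = 3.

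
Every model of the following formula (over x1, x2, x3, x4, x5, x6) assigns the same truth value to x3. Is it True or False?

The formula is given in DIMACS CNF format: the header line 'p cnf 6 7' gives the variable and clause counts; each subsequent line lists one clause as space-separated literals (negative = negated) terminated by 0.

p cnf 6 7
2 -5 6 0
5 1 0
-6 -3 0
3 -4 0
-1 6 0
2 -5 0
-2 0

False

Suppose x3 = True.
The clause (¬x6) is unit, so x6 = False.
The clause (¬x1) is unit, so x1 = False.
The clause (x5) is unit, so x5 = True.
The clause (x2) is unit, so x2 = True.
Now (¬x2) is unsatisfied and unit — conflict.
So every satisfying assignment has x3 = False.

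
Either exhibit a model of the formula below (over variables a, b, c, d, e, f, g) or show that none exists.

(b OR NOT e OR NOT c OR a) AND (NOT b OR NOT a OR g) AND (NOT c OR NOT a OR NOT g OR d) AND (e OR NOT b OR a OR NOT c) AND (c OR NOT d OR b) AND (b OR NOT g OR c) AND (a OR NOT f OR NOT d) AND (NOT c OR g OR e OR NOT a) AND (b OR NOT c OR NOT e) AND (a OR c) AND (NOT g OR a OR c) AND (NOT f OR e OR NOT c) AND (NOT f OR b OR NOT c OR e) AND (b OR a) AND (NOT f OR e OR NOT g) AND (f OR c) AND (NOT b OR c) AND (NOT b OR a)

a: true, b: true, c: true, d: true, e: true, f: true, g: true

Try a = true.
Try b = true.
The clause (g) is unit, so g = true.
The clause (c) is unit, so c = true.
The clause (d) is unit, so d = true.
Try f = true.
The clause (e) is unit, so e = true.
Every clause now holds.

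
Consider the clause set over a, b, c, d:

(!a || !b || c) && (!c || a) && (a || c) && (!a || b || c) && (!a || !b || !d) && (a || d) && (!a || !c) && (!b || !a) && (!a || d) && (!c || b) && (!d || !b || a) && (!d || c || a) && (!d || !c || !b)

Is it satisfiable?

Case c = false:
(a) alone gives a = true.
(!b) alone gives b = false.
That conflicts with the unit clause (b).
Undo c and try c = true.
(a) alone gives a = true.
That conflicts with the unit clause (!a).
Neither c = true nor c = false works.
No assignment satisfies every clause.

Unsatisfiable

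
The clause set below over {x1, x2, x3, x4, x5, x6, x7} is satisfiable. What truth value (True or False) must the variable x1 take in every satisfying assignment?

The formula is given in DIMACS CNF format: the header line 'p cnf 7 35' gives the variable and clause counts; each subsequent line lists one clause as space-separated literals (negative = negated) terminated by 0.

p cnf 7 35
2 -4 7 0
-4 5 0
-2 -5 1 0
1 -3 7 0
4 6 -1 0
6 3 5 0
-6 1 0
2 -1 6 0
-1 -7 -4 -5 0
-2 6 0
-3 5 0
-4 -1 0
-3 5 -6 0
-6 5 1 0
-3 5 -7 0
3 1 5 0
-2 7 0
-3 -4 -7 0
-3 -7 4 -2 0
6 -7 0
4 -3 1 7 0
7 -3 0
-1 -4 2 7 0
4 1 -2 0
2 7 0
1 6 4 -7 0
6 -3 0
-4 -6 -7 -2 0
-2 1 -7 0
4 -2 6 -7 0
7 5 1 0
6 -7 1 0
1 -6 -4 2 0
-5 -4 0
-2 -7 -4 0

Suppose x1 = False.
Unit clause (¬x6) forces x6 = False.
Unit clause (¬x2) forces x2 = False.
Unit clause (¬x7) forces x7 = False.
But (x7) is also a unit clause — contradiction.
So every satisfying assignment has x1 = True.

True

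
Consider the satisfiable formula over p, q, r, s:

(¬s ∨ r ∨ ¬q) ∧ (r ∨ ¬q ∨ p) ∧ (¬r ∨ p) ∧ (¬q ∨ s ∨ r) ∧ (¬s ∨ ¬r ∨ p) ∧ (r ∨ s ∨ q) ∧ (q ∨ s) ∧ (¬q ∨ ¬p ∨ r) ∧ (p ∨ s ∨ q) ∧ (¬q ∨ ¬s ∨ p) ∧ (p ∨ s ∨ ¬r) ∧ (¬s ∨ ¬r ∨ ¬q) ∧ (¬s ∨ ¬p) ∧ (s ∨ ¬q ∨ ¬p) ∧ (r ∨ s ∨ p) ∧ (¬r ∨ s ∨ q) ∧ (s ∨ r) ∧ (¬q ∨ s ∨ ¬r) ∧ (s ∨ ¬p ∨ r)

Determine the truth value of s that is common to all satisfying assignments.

True

Suppose s = False.
From the singleton clause (q), q = True.
From the singleton clause (r), r = True.
That conflicts with the unit clause (¬r).
So every satisfying assignment has s = True.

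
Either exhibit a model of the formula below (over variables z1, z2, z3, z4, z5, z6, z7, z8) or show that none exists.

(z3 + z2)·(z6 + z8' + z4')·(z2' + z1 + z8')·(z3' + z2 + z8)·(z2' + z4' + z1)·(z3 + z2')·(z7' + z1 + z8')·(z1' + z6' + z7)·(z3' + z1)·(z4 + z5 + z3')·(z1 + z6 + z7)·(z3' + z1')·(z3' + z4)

Suppose z3 = 1.
Unit clause (z1) forces z1 = 1.
But (z1') is also a unit clause — contradiction.
That branch fails; take z3 = 0 instead.
Unit clause (z2) forces z2 = 1.
But (z2') is also a unit clause — contradiction.
Neither z3 = 1 nor z3 = 0 works.

UNSATISFIABLE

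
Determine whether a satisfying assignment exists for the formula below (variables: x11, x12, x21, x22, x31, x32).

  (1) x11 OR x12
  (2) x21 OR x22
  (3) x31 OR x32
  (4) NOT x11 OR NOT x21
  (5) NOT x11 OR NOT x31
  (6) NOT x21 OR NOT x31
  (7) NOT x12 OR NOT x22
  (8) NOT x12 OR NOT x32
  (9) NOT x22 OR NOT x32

Branch on x11: set x11 = true.
From the singleton clause (NOT x21), x21 = false.
From the singleton clause (x22), x22 = true.
From the singleton clause (NOT x31), x31 = false.
From the singleton clause (x32), x32 = true.
But (NOT x32) is also a unit clause — contradiction.
Undo x11 and try x11 = false.
From the singleton clause (x12), x12 = true.
From the singleton clause (NOT x22), x22 = false.
From the singleton clause (x21), x21 = true.
From the singleton clause (NOT x31), x31 = false.
From the singleton clause (x32), x32 = true.
But (NOT x32) is also a unit clause — contradiction.
Both values of x11 lead to a conflict.
No assignment satisfies every clause.

No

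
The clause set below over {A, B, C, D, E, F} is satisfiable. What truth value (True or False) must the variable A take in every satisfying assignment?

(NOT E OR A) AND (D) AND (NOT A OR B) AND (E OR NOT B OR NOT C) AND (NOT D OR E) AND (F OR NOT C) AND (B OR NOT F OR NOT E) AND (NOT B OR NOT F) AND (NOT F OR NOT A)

Suppose A = false.
The clause (NOT E) is unit, so E = false.
The clause (D) is unit, so D = true.
That conflicts with the unit clause (NOT D).
So every satisfying assignment has A = True.

True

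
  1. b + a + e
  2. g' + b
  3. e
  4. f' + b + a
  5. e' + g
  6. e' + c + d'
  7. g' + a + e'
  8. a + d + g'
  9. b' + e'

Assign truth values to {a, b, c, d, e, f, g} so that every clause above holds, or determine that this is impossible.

(e) alone gives e = 1.
(g) alone gives g = 1.
(b) alone gives b = 1.
But (b') is also a unit clause — contradiction.

UNSATISFIABLE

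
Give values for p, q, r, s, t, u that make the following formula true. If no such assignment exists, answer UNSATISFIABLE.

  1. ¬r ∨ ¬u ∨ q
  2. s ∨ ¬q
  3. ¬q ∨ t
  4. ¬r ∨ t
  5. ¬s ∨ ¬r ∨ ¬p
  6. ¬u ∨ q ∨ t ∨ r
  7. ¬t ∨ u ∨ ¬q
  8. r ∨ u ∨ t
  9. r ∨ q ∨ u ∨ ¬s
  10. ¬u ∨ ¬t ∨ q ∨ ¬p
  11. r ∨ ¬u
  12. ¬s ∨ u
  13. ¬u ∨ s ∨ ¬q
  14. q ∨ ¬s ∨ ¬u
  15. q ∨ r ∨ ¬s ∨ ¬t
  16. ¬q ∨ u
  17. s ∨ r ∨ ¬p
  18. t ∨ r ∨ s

p ↦ False, q ↦ True, r ↦ True, s ↦ True, t ↦ True, u ↦ True

Case s = True:
Unit clause (u) forces u = True.
Unit clause (r) forces r = True.
Unit clause (q) forces q = True.
Unit clause (t) forces t = True.
Unit clause (¬p) forces p = False.
Every clause now holds.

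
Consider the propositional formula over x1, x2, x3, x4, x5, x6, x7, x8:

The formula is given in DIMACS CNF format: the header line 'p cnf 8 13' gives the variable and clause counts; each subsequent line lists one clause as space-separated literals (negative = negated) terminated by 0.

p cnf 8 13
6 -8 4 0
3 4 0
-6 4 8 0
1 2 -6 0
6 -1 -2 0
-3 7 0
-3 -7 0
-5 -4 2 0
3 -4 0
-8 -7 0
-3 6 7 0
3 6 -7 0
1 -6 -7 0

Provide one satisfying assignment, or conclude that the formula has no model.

UNSATISFIABLE

Suppose x3 = True.
The clause (x7) is unit, so x7 = True.
But (¬x7) is also a unit clause — contradiction.
Backtrack on x3: now try x3 = False.
The clause (x4) is unit, so x4 = True.
But (¬x4) is also a unit clause — contradiction.
Either choice for x3 ends in contradiction.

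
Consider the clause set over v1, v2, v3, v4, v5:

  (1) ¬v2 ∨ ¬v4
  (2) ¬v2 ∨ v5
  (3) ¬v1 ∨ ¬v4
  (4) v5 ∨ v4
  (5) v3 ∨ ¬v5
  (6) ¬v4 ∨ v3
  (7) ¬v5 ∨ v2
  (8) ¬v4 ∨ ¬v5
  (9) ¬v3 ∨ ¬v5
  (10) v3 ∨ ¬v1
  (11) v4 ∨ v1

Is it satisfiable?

Suppose v2 = False.
(¬v5) alone gives v5 = False.
(v4) alone gives v4 = True.
(¬v1) alone gives v1 = False.
(v3) alone gives v3 = True.
This assignment satisfies each clause.
A satisfying assignment: v1=False, v2=False, v3=True, v4=True, v5=False.

Satisfiable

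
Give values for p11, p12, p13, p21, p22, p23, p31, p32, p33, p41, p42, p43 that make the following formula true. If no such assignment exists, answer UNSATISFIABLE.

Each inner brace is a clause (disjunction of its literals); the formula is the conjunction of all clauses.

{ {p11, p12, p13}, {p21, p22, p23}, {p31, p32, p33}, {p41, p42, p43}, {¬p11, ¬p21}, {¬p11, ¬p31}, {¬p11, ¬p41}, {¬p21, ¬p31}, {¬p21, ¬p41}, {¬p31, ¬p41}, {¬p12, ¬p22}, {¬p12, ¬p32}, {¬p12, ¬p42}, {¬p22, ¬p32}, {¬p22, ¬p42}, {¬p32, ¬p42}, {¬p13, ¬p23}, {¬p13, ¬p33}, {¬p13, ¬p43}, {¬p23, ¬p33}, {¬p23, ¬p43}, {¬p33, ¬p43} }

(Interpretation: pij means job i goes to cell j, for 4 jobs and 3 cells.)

UNSATISFIABLE

Case p11 = False:
Case p12 = True:
The clause (¬p22) is unit, so p22 = False.
The clause (¬p32) is unit, so p32 = False.
The clause (¬p42) is unit, so p42 = False.
Case p21 = True:
The clause (¬p31) is unit, so p31 = False.
The clause (p33) is unit, so p33 = True.
The clause (¬p41) is unit, so p41 = False.
The clause (p43) is unit, so p43 = True.
That conflicts with the unit clause (¬p43).
That branch fails; take p21 = False instead.
The clause (p23) is unit, so p23 = True.
The clause (¬p13) is unit, so p13 = False.
The clause (¬p33) is unit, so p33 = False.
The clause (p31) is unit, so p31 = True.
The clause (¬p41) is unit, so p41 = False.
The clause (p43) is unit, so p43 = True.
That conflicts with the unit clause (¬p43).
Either choice for p21 ends in contradiction.
That branch fails; take p12 = False instead.
The clause (p13) is unit, so p13 = True.
The clause (¬p23) is unit, so p23 = False.
The clause (¬p33) is unit, so p33 = False.
The clause (¬p43) is unit, so p43 = False.
Case p21 = True:
The clause (¬p31) is unit, so p31 = False.
The clause (p32) is unit, so p32 = True.
The clause (¬p41) is unit, so p41 = False.
The clause (p42) is unit, so p42 = True.
That conflicts with the unit clause (¬p42).
That branch fails; take p21 = False instead.
The clause (p22) is unit, so p22 = True.
The clause (¬p32) is unit, so p32 = False.
The clause (p31) is unit, so p31 = True.
The clause (¬p41) is unit, so p41 = False.
The clause (p42) is unit, so p42 = True.
That conflicts with the unit clause (¬p42).
Either choice for p21 ends in contradiction.
Either choice for p12 ends in contradiction.
That branch fails; take p11 = True instead.
The clause (¬p21) is unit, so p21 = False.
The clause (¬p31) is unit, so p31 = False.
The clause (¬p41) is unit, so p41 = False.
Case p22 = True:
The clause (¬p12) is unit, so p12 = False.
The clause (¬p32) is unit, so p32 = False.
The clause (p33) is unit, so p33 = True.
The clause (¬p42) is unit, so p42 = False.
The clause (p43) is unit, so p43 = True.
That conflicts with the unit clause (¬p43).
That branch fails; take p22 = False instead.
The clause (p23) is unit, so p23 = True.
The clause (¬p13) is unit, so p13 = False.
The clause (¬p33) is unit, so p33 = False.
The clause (p32) is unit, so p32 = True.
The clause (¬p12) is unit, so p12 = False.
The clause (¬p42) is unit, so p42 = False.
The clause (p43) is unit, so p43 = True.
That conflicts with the unit clause (¬p43).
Either choice for p22 ends in contradiction.
Either choice for p11 ends in contradiction.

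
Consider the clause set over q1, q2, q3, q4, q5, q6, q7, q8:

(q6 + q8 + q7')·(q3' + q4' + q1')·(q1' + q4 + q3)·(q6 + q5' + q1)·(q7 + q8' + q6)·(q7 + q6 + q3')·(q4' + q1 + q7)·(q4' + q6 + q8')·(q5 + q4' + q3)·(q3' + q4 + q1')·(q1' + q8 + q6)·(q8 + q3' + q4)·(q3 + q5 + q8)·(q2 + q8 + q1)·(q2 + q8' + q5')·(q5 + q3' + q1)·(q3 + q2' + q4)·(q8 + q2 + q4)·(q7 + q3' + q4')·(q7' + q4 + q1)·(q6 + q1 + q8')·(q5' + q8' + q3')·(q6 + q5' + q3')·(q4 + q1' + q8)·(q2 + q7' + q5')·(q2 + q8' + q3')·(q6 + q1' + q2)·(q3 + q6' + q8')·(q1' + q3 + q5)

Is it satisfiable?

Yes

Try q6 = 1.
Try q3 = 0.
(q8') alone gives q8 = 0.
(q5) alone gives q5 = 1.
Try q1 = 0.
(q2) alone gives q2 = 1.
(q4) alone gives q4 = 1.
(q7) alone gives q7 = 1.
All clauses are satisfied.
A satisfying assignment: q1=0,  q2=1,  q3=0,  q4=1,  q5=1,  q6=1,  q7=1,  q8=0.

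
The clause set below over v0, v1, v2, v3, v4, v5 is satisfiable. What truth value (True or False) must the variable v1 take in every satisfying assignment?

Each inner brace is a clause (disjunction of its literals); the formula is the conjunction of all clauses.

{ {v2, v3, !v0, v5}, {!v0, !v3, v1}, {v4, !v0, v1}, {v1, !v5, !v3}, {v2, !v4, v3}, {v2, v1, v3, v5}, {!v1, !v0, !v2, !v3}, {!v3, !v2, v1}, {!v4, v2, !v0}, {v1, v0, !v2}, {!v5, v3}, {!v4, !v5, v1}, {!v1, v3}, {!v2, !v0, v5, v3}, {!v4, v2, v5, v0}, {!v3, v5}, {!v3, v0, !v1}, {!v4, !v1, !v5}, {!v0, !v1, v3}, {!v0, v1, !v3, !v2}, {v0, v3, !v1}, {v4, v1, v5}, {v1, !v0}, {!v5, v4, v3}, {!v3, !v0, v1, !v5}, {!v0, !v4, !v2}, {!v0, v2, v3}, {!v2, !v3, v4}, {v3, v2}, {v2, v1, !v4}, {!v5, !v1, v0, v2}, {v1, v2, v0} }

True

Suppose v1 = false.
From the singleton clause (!v0), v0 = false.
From the singleton clause (!v2), v2 = false.
But (v2) is also a unit clause — contradiction.
So every satisfying assignment has v1 = True.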